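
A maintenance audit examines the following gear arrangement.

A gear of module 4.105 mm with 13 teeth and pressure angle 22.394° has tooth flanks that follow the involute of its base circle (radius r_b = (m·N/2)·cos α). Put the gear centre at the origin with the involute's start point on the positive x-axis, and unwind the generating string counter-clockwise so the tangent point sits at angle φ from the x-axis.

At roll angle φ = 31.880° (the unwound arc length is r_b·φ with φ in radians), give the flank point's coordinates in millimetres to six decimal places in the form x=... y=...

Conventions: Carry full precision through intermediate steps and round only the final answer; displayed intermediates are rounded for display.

x=28.198607 y=1.373201

topology: single-mesh involute geometry — m = 4.105, N = 13
pitch radius r_p = m·N/2 = 4.105·13/2 = 26.682500
base radius r_b = r_p·cos α = 26.682500·cos 22.394° = 24.670264
roll angle φ = 31.880° = 0.55641097 rad
x = r_b·(cos φ + φ·sin φ) = 28.198607
y = r_b·(sin φ − φ·cos φ) = 1.373201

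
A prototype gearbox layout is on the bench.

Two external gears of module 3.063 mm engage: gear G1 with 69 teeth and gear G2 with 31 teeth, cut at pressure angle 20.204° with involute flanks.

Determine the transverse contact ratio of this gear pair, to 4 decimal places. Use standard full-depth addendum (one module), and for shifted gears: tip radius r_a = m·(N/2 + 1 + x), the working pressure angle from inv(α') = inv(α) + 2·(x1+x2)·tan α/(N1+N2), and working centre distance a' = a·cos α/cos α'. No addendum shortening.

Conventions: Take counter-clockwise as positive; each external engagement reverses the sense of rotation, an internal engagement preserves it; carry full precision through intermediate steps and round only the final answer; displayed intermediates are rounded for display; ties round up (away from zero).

topology: single-mesh involute geometry — m = 3.063, 69T/31T pair
base radii: r_b1 = 99.171295, r_b2 = 44.555219
tip radii: r_a1 = 108.736500, r_a2 = 50.539500
no profile shift: α' = α, a' = a
action lengths: √(r_a1²−r_b1²) = 44.594627, √(r_a2²−r_b2²) = 23.855261
base pitch p_b = π·m·cos α = 9.030603
CR = (44.594627 + 23.855261 − 153.150000·sin 20.20400°)/9.030603 = 1.722746
contact ratio ≈ 1.7227

1.7227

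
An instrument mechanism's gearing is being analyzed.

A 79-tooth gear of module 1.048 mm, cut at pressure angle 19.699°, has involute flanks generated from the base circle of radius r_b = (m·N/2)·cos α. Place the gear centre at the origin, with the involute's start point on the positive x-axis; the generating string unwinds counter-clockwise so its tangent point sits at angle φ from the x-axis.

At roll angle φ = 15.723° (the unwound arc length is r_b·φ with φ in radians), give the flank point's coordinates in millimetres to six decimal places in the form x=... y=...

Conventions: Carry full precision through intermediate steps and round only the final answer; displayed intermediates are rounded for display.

x=40.413297 y=0.266447

class = single-mesh tooth geometry [base-circle involute, m = 1.048, 79T]
pitch radius r_p = m·N/2 = 1.048·79/2 = 41.396000
base radius r_b = r_p·cos α = 41.396000·cos 19.699° = 38.973358
roll angle φ = 15.723° = 0.27441812 rad
x = r_b·(cos φ + φ·sin φ) = 40.413297
y = r_b·(sin φ − φ·cos φ) = 0.266447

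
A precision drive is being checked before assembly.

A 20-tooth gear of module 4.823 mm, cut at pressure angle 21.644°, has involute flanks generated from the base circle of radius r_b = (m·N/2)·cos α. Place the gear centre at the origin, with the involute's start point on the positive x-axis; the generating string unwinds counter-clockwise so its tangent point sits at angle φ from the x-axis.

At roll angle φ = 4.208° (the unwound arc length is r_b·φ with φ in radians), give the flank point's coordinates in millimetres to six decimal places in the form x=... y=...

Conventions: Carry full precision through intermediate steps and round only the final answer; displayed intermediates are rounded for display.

x=44.950213 y=0.005917

class = single-mesh tooth geometry [base-circle involute, m = 4.823, 20T]
pitch radius r_p = m·N/2 = 4.823·20/2 = 48.230000
base radius r_b = r_p·cos α = 48.230000·cos 21.644° = 44.829472
roll angle φ = 4.208° = 0.07344345 rad
x = r_b·(cos φ + φ·sin φ) = 44.950213
y = r_b·(sin φ − φ·cos φ) = 0.005917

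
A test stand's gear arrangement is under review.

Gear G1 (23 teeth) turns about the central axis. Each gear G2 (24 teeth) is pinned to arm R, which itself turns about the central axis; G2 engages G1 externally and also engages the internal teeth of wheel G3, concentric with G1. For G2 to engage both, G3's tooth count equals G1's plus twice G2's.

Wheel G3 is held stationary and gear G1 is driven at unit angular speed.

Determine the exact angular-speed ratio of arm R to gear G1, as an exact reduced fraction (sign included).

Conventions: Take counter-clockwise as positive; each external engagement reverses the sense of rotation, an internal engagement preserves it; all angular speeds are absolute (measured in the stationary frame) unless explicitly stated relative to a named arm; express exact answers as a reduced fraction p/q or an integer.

23/94

recognized (axles ride arm R): planetary set, 23/24/71 teeth
ring teeth: 23 + 2·24 = 71
23(ω_sun−ω_arm) = −71(ω_ring−ω_arm),  ω_ring = 0, ω_sun = 1
23(1−ω_arm) = −71(0−ω_arm)  ⇒  94·ω_arm = 23  ⇒  ω_arm = 23/94
ω_out/ω_in = 23/94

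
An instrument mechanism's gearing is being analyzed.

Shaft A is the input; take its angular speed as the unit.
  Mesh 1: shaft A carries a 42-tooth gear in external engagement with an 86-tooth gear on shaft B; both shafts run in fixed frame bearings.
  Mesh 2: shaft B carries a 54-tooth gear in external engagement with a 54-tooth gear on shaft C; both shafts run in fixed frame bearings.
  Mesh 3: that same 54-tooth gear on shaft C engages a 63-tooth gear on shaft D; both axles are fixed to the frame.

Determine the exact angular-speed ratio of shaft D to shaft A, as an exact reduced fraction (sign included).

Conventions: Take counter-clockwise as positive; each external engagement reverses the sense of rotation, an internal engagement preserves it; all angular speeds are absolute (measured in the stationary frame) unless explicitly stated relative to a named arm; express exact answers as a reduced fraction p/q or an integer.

-18/43

class = fixed-axis compound train [3 meshes; 3 ratios multiply, 3 sense flips]
mesh 1 [42T→86T]: running ratio 21/43, sense −
mesh 2 [54T→54T]: running ratio 21/43, sense +
mesh 3 [54T→63T]: running ratio 18/43, sense −
ω_out/ω_in = -18/43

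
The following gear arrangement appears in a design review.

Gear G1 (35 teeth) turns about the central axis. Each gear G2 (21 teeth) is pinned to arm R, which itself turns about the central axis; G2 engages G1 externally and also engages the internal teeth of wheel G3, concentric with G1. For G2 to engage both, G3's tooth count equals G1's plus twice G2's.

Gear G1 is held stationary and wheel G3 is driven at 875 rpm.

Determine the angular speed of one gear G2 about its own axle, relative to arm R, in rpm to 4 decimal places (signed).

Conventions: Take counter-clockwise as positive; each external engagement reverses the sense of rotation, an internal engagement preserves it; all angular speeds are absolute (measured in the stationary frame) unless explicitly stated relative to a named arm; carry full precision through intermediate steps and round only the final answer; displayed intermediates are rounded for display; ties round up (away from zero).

recognized (axles ride arm R): planetary set, 35/21/77 teeth
normalise by the input: solve with ω_ring = 1, then scale by 875 rpm
ring teeth: 35 + 2·21 = 77
35(ω_sun−ω_arm) = −77(ω_ring−ω_arm),  ω_sun = 0, ω_ring = 1
35(0−ω_arm) = −77(1−ω_arm)  ⇒  112·ω_arm = 77  ⇒  ω_arm = 11/16
sun–planet mesh: 35·(0−11/16) = −21·(ω_p−ω_arm)  ⇒  ω_p−ω_arm = 55/48
scale: ω_p−ω_arm = 55/48 × 875 rpm = +1002.6042 rpm

+1002.6042 rpm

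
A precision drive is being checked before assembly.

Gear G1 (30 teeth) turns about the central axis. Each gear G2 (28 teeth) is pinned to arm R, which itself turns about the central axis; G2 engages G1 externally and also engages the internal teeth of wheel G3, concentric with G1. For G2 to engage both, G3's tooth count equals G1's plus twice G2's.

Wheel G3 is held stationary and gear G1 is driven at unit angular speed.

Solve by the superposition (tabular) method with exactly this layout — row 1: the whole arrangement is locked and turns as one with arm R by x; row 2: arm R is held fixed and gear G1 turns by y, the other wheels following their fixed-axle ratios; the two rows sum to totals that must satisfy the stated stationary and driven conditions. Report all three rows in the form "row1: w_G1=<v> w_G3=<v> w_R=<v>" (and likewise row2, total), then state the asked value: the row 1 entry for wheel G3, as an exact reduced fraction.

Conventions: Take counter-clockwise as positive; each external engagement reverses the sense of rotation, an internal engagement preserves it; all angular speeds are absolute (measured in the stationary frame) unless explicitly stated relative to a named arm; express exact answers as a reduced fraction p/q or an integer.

row1: w_G1=15/58 w_G3=15/58 w_R=15/58
row2: w_G1=43/58 w_G3=-15/58 w_R=0
total: w_G1=1 w_G3=0 w_R=15/58
asked value: 15/58

recognized (axles ride arm R): planetary set, 30/28/86 teeth
superposition row 1 [locked train]: every member turns x
superposition row 2 [arm held]: sun y, ring −(30/86)·y, arm 0
boundary: total ω_ring = x − (30/86)·y = 0 and total ω_sun = x + y = 1  ⇒  y = 43/58, x = 15/58
row 2 ring = −(30/86)·43/58 = -15/58
totals (row 1 + row 2): sun 15/58 + 43/58 = 1, ring 15/58 + (-15/58) = 0, arm 15/58 + 0 = 15/58
asked cell (row1, ring) = 15/58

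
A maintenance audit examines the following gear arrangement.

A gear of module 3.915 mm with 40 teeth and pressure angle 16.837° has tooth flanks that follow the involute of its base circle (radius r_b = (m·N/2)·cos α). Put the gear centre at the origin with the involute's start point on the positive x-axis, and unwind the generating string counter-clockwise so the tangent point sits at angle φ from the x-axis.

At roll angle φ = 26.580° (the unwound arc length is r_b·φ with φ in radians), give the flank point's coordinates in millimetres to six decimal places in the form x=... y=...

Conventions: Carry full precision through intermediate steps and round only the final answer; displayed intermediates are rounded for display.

x=82.579098 y=2.440812

recognized (one wheel, involute flank): single-mesh tooth geometry, m = 3.915, N = 40
pitch radius r_p = m·N/2 = 3.915·40/2 = 78.300000
base radius r_b = r_p·cos α = 78.300000·cos 16.837° = 74.943486
roll angle φ = 26.580° = 0.46390852 rad
x = r_b·(cos φ + φ·sin φ) = 82.579098
y = r_b·(sin φ − φ·cos φ) = 2.440812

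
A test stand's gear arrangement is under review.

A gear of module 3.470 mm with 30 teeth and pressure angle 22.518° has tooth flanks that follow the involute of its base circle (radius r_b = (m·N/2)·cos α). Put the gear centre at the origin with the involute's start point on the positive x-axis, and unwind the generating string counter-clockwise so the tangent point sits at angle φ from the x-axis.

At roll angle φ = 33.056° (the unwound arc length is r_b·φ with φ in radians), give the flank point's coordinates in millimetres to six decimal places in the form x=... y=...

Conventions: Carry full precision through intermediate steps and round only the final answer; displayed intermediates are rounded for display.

topology: single-mesh involute geometry — m = 3.470, N = 30
pitch radius r_p = m·N/2 = 3.470·30/2 = 52.050000
base radius r_b = r_p·cos α = 52.050000·cos 22.518° = 48.081670
roll angle φ = 33.056° = 0.57693604 rad
x = r_b·(cos φ + φ·sin φ) = 55.430111
y = r_b·(sin φ − φ·cos φ) = 2.976570

x=55.430111 y=2.976570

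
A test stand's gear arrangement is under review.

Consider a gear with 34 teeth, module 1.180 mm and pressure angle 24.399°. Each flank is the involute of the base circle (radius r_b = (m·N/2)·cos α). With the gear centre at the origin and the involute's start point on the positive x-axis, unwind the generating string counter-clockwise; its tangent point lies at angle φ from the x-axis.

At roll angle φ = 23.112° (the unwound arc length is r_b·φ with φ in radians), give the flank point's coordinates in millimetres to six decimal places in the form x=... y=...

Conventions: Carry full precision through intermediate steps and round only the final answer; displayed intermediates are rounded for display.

class = single-mesh tooth geometry [base-circle involute, m = 1.180, 34T]
pitch radius r_p = m·N/2 = 1.180·34/2 = 20.060000
base radius r_b = r_p·cos α = 20.060000·cos 24.399° = 18.268459
roll angle φ = 23.112° = 0.40338050 rad
x = r_b·(cos φ + φ·sin φ) = 19.694826
y = r_b·(sin φ − φ·cos φ) = 0.393226

x=19.694826 y=0.393226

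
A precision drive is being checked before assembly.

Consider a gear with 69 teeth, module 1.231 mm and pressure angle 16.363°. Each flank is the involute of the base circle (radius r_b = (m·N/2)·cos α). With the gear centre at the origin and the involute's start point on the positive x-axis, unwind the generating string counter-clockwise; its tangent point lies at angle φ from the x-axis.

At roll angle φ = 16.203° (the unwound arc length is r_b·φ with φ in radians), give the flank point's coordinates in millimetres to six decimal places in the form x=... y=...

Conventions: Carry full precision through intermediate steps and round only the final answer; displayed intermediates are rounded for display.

topology: single-mesh involute geometry — m = 1.231, N = 69
pitch radius r_p = m·N/2 = 1.231·69/2 = 42.469500
base radius r_b = r_p·cos α = 42.469500·cos 16.363° = 40.749320
roll angle φ = 16.203° = 0.28279570 rad
x = r_b·(cos φ + φ·sin φ) = 42.346317
y = r_b·(sin φ − φ·cos φ) = 0.304748

x=42.346317 y=0.304748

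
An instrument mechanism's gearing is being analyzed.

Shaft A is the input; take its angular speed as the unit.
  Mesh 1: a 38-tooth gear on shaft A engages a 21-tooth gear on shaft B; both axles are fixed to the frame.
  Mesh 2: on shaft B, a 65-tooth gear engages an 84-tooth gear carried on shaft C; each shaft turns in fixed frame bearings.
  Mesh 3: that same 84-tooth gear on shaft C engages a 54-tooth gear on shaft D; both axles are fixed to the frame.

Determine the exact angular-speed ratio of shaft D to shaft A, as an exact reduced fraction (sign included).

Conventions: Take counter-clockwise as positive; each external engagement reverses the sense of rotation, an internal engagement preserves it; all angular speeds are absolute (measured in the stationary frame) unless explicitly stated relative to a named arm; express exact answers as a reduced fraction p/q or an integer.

-1235/567

class = fixed-axis compound train [3 meshes; 3 ratios multiply, 3 sense flips]
mesh 1 [38T→21T]: running ratio 38/21, sense −
mesh 2 [65T→84T]: running ratio 1235/882, sense +
mesh 3 [84T→54T]: running ratio 1235/567, sense −
ω_out/ω_in = -1235/567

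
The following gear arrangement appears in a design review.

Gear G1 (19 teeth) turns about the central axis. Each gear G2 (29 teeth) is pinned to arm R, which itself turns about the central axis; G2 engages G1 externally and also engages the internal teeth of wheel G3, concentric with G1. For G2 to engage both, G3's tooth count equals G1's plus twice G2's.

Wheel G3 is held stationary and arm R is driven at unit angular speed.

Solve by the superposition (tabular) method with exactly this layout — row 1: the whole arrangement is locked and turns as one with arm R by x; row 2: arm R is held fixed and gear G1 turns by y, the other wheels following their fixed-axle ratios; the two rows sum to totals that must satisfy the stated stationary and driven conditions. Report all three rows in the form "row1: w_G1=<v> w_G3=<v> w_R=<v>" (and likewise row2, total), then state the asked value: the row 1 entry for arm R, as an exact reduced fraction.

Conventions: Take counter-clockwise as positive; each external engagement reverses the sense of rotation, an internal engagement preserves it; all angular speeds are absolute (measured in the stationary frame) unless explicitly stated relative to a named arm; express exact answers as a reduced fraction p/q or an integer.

row1: w_G1=1 w_G3=1 w_R=1
row2: w_G1=77/19 w_G3=-1 w_R=0
total: w_G1=96/19 w_G3=0 w_R=1
asked value: 1

topology: planetary set — G1 19T / G2 29T / G3 77T, arm = carrier (Willis)
row 1: whole set turns with the arm by x
row 2 — arm fixed, fixed-axis ratios: sun y, ring −(19/77)·y, arm 0
boundary: total ω_ring = x − (19/77)·y = 0 and total ω_arm = x = 1  ⇒  y = 77/19, x = 1
row 2 ring = −(19/77)·77/19 = -1
totals (row 1 + row 2): sun 1 + 77/19 = 96/19, ring 1 + (-1) = 0, arm 1 + 0 = 1
asked cell (row1, arm) = 1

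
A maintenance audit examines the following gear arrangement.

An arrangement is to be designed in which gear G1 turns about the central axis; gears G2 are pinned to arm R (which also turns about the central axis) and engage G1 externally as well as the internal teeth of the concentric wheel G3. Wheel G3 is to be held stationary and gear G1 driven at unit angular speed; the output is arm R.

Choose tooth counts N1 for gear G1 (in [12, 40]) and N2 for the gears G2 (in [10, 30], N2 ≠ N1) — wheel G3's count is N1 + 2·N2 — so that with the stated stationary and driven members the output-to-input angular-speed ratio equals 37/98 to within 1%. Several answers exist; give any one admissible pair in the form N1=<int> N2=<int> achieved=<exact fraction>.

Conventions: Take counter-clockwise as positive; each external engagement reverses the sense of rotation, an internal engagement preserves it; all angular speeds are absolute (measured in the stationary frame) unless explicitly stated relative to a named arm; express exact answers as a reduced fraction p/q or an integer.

planetary set to be sized for 37/98 (Willis relation)
Willis with ω_ring = 0: ω_arm/ω_sun = N1/(N1+N3); set equal to 37/98  ⇒  N3/N1 = 1/(37/98) − 1 = 61/37
N3 = N1 + 2·N2  ⇒  N2/N1 = (N3/N1 − 1)/2 = (61/37 − 1)/2 = 12/37
smallest multiple with N1 ≥ 12 and N2 ≥ 10: k = 1  ⇒  N1 = 1·37 = 37, N2 = 1·12 = 12 (N1 ≤ 40, N2 ≤ 30, N2 ≠ N1 ✓), N3 = 37 + 2·12 = 61
check: N1/(N1+N3) with N1 = 37, N3 = 61 gives 37/98; |achieved − target| = 0 ≤ 37/9800 ✓

N1=37 N2=12 achieved=37/98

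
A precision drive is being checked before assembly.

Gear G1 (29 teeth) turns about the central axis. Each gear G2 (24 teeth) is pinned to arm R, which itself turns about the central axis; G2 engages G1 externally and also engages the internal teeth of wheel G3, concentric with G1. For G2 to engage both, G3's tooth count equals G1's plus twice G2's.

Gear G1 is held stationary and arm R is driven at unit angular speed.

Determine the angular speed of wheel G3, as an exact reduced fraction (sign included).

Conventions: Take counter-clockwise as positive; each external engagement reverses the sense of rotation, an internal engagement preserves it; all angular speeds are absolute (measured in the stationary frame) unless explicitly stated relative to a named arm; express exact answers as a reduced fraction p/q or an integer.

106/77

topology: planetary set — G1 29T / G2 24T / G3 77T, arm = carrier (Willis)
ring teeth: 29 + 2·24 = 77
29(ω_sun−ω_arm) = −77(ω_ring−ω_arm),  ω_sun = 0, ω_arm = 1
ω_ring = 1 − (29/77)(0−1) = 106/77
exact speed ratio = 106/77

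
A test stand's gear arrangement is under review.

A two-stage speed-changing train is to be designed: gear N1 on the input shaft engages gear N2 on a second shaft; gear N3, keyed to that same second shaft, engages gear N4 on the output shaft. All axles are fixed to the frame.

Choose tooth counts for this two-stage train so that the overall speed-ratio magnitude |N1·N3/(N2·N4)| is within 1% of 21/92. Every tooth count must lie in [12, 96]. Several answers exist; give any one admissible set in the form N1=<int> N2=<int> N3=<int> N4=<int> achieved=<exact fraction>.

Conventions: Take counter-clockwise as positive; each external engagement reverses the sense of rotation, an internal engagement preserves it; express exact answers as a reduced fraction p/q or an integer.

N1=12 N2=16 N3=14 N4=46 achieved=21/92

design class (target 21/92): fixed-axis compound train
target = 21/92 in lowest terms: an exact hit needs N1·N3 = k·21 and N2·N4 = k·92 for one integer k, every count in [12, 96]; additionally prefer no 1:1 stage (N1 ≠ N2, N3 ≠ N4)
k = 1…7: no 1:1-free in-range split of k·21 and k·92 into factor pairs; take k = 8
k = 8: N1·N3 = 168 = 12·14, N2·N4 = 736 = 16·46
achieved = 12·14/(16·46) = 21/92; |achieved − target| = 0 ≤ 21/9200 ✓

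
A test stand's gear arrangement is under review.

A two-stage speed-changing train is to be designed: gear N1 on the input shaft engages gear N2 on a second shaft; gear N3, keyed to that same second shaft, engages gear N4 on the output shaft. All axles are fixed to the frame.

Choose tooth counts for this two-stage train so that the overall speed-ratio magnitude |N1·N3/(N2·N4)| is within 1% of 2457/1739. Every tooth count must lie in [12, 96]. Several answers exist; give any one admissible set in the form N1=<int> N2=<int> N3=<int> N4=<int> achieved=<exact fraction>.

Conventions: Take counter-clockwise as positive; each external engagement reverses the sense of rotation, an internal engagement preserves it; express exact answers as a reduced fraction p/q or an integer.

class = fixed-axis compound train [2-stage, 2457/1739 wanted]
target = 2457/1739 in lowest terms: an exact hit needs N1·N3 = k·2457 and N2·N4 = k·1739 for one integer k, every count in [12, 96]; additionally prefer no 1:1 stage (N1 ≠ N2, N3 ≠ N4)
k = 1: N1·N3 = 2457 = 27·91, N2·N4 = 1739 = 37·47
achieved = 27·91/(37·47) = 2457/1739; |achieved − target| = 0 ≤ 2457/173900 ✓

N1=27 N2=37 N3=91 N4=47 achieved=2457/1739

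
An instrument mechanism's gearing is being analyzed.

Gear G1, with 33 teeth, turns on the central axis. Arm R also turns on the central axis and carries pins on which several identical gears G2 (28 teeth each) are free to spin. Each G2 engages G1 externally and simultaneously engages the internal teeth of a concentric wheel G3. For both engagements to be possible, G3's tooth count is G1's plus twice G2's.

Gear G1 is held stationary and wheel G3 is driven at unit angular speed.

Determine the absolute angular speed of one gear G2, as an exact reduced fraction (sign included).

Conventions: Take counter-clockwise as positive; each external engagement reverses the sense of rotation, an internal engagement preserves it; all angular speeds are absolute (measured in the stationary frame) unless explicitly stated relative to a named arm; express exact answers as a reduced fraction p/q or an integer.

recognized (axles ride arm R): planetary set, 33/28/89 teeth
ring teeth: 33 + 2·28 = 89
33(ω_sun−ω_arm) = −89(ω_ring−ω_arm),  ω_sun = 0, ω_ring = 1
33(0−ω_arm) = −89(1−ω_arm)  ⇒  122·ω_arm = 89  ⇒  ω_arm = 89/122
sun–planet mesh: 33·(0−89/122) = −28·(ω_p−ω_arm)  ⇒  ω_p−ω_arm = 2937/3416
ω_p = 89/122 + 2937/3416 = 89/56
exact speed ratio = 89/56

89/56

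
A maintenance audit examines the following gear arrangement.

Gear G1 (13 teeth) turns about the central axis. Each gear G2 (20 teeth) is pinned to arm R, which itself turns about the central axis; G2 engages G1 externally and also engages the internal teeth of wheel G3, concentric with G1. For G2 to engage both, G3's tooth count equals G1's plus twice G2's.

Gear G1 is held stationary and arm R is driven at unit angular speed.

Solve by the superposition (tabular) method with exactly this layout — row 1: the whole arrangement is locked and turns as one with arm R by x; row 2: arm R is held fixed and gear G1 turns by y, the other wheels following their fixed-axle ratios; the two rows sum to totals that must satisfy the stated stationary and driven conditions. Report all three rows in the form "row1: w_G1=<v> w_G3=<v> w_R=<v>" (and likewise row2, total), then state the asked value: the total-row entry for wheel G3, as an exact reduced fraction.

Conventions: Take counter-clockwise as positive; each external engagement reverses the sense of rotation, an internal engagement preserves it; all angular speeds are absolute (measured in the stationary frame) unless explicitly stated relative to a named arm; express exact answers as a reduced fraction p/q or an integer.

row1: w_G1=1 w_G3=1 w_R=1
row2: w_G1=-1 w_G3=13/53 w_R=0
total: w_G1=0 w_G3=66/53 w_R=1
asked value: 66/53

recognized (axles ride arm R): planetary set, 13/20/53 teeth
superposition row 1 [locked train]: every member turns x
row 2 (arm held, sun turns y): ω_ring = −(13/53)·y, ω_arm = 0
boundary: total ω_sun = x + y = 0 and total ω_arm = x = 1  ⇒  y = -1, x = 1
row 2 ring = −(13/53)·(-1) = 13/53
totals (row 1 + row 2): sun 1 + (-1) = 0, ring 1 + 13/53 = 66/53, arm 1 + 0 = 1
asked cell (total, ring) = 66/53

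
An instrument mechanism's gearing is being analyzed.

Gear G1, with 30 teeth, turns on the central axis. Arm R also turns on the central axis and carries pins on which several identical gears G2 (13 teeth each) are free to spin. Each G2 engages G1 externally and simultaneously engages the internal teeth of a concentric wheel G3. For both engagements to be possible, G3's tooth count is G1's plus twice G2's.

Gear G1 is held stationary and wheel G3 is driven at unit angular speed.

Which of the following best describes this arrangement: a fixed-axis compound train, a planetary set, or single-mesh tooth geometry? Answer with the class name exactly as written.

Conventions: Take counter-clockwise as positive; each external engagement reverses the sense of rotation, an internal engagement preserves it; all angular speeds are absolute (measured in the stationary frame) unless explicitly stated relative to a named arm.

planetary set

recognized (axles ride arm R): planetary set, 30/13/56 teeth
classification: planetary set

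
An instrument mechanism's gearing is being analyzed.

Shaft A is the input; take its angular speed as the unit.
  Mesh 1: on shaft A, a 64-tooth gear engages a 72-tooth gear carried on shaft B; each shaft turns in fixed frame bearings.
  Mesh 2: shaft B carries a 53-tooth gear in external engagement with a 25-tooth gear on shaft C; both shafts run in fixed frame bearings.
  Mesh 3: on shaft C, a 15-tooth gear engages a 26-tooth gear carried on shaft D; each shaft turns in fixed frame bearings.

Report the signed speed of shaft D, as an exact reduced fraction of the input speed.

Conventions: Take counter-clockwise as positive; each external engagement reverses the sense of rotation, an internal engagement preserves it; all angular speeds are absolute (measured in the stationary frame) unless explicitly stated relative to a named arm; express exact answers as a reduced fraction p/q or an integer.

-212/195

3-mesh fixed-axis compound train (all bearings frame-fixed)
mesh 1 [64T→72T]: |ω|/ω_in = 1×64/72 = 8/9, sense flips to −
mesh 2 [53T→25T]: |ω|/ω_in = (8/9)×53/25 = 424/225, sense flips to +
mesh 3 [15T→26T]: |ω|/ω_in = (424/225)×15/26 = 212/195, sense flips to −
signed output speed (× input speed) = -212/195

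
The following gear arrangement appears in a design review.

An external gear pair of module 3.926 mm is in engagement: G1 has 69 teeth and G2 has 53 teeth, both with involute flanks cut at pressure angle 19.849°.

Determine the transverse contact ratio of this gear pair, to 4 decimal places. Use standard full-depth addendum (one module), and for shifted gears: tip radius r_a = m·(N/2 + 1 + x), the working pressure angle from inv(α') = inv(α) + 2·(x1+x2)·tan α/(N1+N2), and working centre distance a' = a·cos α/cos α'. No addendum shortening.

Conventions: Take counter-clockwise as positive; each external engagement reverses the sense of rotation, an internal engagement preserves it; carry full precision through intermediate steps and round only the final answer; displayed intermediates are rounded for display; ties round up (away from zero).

1.7938

class = single-mesh tooth geometry [involute pair 69T × 53T, m = 3.926]
base radii: r_b1 = 127.400193, r_b2 = 97.858119
tip radii: r_a1 = 139.373000, r_a2 = 107.965000
no profile shift: α' = α, a' = a
action lengths: √(r_a1²−r_b1²) = 56.515697, √(r_a2²−r_b2²) = 45.609536
base pitch p_b = π·m·cos α = 11.601145
CR = (56.515697 + 45.609536 − 239.486000·sin 19.84900°)/11.601145 = 1.793751
contact ratio ≈ 1.7938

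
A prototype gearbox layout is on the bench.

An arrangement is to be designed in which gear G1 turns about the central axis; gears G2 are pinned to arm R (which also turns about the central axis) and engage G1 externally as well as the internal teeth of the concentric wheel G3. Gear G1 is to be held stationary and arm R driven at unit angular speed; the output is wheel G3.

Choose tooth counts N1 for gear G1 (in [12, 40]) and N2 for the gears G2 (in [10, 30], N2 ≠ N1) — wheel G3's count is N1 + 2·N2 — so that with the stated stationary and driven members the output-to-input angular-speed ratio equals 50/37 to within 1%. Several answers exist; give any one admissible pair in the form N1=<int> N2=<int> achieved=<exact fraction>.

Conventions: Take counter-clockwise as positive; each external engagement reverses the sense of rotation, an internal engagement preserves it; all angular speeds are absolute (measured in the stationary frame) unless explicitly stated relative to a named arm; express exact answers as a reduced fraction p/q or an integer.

N1=13 N2=12 achieved=50/37

planetary set to be sized for 50/37 (Willis relation)
Willis with ω_sun = 0: ω_ring/ω_arm = (N1+N3)/N3; set equal to 50/37  ⇒  N3/N1 = 1/(50/37 − 1) = 37/13
N3 = N1 + 2·N2  ⇒  N2/N1 = (N3/N1 − 1)/2 = (37/13 − 1)/2 = 12/13
smallest multiple with N1 ≥ 12 and N2 ≥ 10: k = 1  ⇒  N1 = 1·13 = 13, N2 = 1·12 = 12 (N1 ≤ 40, N2 ≤ 30, N2 ≠ N1 ✓), N3 = 13 + 2·12 = 37
check: (N1+N3)/N3 with N1 = 13, N3 = 37 gives 50/37; |achieved − target| = 0 ≤ 1/74 ✓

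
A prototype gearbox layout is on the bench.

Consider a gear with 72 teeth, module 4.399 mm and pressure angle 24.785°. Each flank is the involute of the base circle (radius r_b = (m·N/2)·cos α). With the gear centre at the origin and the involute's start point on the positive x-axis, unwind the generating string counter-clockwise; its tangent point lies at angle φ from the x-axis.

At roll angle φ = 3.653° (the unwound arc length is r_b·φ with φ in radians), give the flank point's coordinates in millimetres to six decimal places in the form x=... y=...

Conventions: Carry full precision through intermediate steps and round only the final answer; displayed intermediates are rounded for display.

topology: single-mesh involute geometry — m = 4.399, N = 72
pitch radius r_p = m·N/2 = 4.399·72/2 = 158.364000
base radius r_b = r_p·cos α = 158.364000·cos 24.785° = 143.776658
roll angle φ = 3.653° = 0.06375688 rad
x = r_b·(cos φ + φ·sin φ) = 144.068583
y = r_b·(sin φ − φ·cos φ) = 0.012416

x=144.068583 y=0.012416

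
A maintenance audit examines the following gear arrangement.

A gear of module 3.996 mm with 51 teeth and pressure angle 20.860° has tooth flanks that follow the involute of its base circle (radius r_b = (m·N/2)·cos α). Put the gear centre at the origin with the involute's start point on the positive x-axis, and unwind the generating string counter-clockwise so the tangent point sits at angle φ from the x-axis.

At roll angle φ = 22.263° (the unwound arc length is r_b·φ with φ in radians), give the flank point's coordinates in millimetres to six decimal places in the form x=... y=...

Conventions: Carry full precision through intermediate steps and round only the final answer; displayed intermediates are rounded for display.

class = single-mesh tooth geometry [base-circle involute, m = 3.996, 51T]
pitch radius r_p = m·N/2 = 3.996·51/2 = 101.898000
base radius r_b = r_p·cos α = 101.898000·cos 20.860° = 95.218922
roll angle φ = 22.263° = 0.38856265 rad
x = r_b·(cos φ + φ·sin φ) = 102.137993
y = r_b·(sin φ − φ·cos φ) = 1.834062

x=102.137993 y=1.834062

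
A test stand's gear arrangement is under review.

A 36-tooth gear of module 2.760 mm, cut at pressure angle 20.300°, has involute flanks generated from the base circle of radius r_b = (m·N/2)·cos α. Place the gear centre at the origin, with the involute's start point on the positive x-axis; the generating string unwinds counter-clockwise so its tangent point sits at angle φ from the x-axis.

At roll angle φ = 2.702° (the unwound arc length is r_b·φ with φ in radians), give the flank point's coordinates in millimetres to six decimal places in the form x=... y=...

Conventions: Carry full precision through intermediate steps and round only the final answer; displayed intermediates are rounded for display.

single-mesh involute tooth geometry (36T wheel at module 2.760)
pitch radius r_p = m·N/2 = 2.760·36/2 = 49.680000
base radius r_b = r_p·cos α = 49.680000·cos 20.300° = 46.594322
roll angle φ = 2.702° = 0.04715880 rad
x = r_b·(cos φ + φ·sin φ) = 46.646105
y = r_b·(sin φ − φ·cos φ) = 0.001629

x=46.646105 y=0.001629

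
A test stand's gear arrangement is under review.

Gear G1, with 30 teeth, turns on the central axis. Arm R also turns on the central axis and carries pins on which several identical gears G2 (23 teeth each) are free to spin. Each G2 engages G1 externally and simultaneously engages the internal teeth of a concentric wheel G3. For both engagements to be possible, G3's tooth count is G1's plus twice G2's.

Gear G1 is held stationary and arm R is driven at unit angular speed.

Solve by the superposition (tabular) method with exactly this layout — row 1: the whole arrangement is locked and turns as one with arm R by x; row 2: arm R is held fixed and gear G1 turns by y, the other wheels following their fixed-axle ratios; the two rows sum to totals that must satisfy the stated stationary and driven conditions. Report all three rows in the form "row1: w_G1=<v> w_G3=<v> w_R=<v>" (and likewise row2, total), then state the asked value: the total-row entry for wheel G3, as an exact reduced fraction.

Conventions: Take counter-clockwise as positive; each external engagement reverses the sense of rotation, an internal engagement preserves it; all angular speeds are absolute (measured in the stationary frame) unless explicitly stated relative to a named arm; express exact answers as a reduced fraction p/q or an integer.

topology: planetary set — G1 30T / G2 23T / G3 76T, arm = carrier (Willis)
row 1 — lock + rotate with arm: ω_sun = ω_ring = ω_arm = x
row 2: sun turns y, ring = −(30/76)·y, arm 0
boundary: total ω_sun = x + y = 0 and total ω_arm = x = 1  ⇒  y = -1, x = 1
row 2 ring = −(30/76)·(-1) = 15/38
totals (row 1 + row 2): sun 1 + (-1) = 0, ring 1 + 15/38 = 53/38, arm 1 + 0 = 1
asked cell (total, ring) = 53/38

row1: w_G1=1 w_G3=1 w_R=1
row2: w_G1=-1 w_G3=15/38 w_R=0
total: w_G1=0 w_G3=53/38 w_R=1
asked value: 53/38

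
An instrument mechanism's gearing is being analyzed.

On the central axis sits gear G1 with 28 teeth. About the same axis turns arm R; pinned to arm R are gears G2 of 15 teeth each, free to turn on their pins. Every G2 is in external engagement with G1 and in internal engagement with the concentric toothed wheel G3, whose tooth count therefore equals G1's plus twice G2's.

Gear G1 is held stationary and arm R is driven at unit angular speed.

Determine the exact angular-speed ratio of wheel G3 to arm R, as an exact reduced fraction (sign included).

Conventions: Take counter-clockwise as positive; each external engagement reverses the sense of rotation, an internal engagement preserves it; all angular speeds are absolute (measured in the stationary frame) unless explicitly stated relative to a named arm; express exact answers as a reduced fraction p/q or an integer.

class = planetary set [G3 = 28+2·15 = 58; Willis about the carrier]
ring teeth: 28 + 2·15 = 58
28(ω_sun−ω_arm) = −58(ω_ring−ω_arm),  ω_sun = 0, ω_arm = 1
ω_ring = 1 − (28/58)(0−1) = 43/29
ω_out/ω_in = 43/29

43/29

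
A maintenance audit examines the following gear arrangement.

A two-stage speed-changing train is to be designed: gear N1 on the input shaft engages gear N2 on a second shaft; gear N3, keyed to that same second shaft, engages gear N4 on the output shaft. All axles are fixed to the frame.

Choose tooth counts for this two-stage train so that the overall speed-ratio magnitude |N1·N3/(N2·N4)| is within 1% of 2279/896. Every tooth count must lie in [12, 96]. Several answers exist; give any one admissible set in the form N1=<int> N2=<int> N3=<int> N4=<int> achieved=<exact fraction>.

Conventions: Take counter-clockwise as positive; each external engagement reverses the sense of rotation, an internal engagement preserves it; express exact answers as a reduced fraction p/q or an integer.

N1=43 N2=14 N3=53 N4=64 achieved=2279/896

class = fixed-axis compound train [2-stage, 2279/896 wanted]
target = 2279/896 in lowest terms: an exact hit needs N1·N3 = k·2279 and N2·N4 = k·896 for one integer k, every count in [12, 96]; additionally prefer no 1:1 stage (N1 ≠ N2, N3 ≠ N4)
k = 1: N1·N3 = 2279 = 43·53, N2·N4 = 896 = 14·64
achieved = 43·53/(14·64) = 2279/896; |achieved − target| = 0 ≤ 2279/89600 ✓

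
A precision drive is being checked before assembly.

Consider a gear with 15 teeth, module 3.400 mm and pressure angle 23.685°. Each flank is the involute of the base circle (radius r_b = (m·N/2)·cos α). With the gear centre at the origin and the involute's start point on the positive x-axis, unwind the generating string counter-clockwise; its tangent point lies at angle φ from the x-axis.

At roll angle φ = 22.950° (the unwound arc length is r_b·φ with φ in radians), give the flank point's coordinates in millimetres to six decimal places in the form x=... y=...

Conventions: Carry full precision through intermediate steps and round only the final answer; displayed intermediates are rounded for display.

class = single-mesh tooth geometry [base-circle involute, m = 3.400, 15T]
pitch radius r_p = m·N/2 = 3.400·15/2 = 25.500000
base radius r_b = r_p·cos α = 25.500000·cos 23.685° = 23.352079
roll angle φ = 22.950° = 0.40055306 rad
x = r_b·(cos φ + φ·sin φ) = 25.150941
y = r_b·(sin φ − φ·cos φ) = 0.492267

x=25.150941 y=0.492267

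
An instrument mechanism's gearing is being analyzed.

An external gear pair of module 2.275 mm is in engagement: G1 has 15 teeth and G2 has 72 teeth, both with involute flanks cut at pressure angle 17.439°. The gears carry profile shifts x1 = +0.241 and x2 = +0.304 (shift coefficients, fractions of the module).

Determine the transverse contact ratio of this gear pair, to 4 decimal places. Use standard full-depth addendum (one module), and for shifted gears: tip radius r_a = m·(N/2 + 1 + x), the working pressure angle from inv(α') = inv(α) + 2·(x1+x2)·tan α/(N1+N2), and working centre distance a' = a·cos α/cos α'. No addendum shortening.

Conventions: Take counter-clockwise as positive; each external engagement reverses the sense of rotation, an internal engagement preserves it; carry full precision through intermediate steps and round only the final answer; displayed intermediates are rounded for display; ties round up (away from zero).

single-mesh involute tooth geometry (15T engaging 72T at module 2.275)
base radii: r_b1 = 16.278249, r_b2 = 78.135594
tip radii: r_a1 = 19.885775, r_a2 = 84.866600
inv(α') = inv(17.439°) + 2·(+0.241+0.304)·tan α/(15+72) = 0.01369636  ⇒  α' = 19.46199°
a' = a·cos α / cos α' = 98.9625·cos 17.439°/cos 19.46199° = 100.135301
action lengths: √(r_a1²−r_b1²) = 11.422025, √(r_a2²−r_b2²) = 33.123538
base pitch p_b = π·m·cos α = 6.818617
CR = (11.422025 + 33.123538 − 100.135301·sin 19.46199°)/6.818617 = 1.639971
contact ratio ≈ 1.6400

1.6400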